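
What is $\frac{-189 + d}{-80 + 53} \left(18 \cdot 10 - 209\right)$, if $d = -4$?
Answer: $- \frac{5597}{27} \approx -207.3$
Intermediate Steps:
$\frac{-189 + d}{-80 + 53} \left(18 \cdot 10 - 209\right) = \frac{-189 - 4}{-80 + 53} \left(18 \cdot 10 - 209\right) = - \frac{193}{-27} \left(180 - 209\right) = \left(-193\right) \left(- \frac{1}{27}\right) \left(-29\right) = \frac{193}{27} \left(-29\right) = - \frac{5597}{27}$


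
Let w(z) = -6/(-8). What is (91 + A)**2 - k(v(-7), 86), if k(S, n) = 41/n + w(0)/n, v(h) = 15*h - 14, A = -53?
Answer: 496569/344 ≈ 1443.5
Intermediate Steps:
w(z) = 3/4 (w(z) = -6*(-1/8) = 3/4)
v(h) = -14 + 15*h
k(S, n) = 167/(4*n) (k(S, n) = 41/n + 3/(4*n) = 167/(4*n))
(91 + A)**2 - k(v(-7), 86) = (91 - 53)**2 - 167/(4*86) = 38**2 - 167/(4*86) = 1444 - 1*167/344 = 1444 - 167/344 = 496569/344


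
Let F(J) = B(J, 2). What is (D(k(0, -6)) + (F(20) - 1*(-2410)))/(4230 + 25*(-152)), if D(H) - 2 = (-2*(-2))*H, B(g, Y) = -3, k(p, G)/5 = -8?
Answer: 2249/430 ≈ 5.2302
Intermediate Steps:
k(p, G) = -40 (k(p, G) = 5*(-8) = -40)
D(H) = 2 + 4*H (D(H) = 2 + (-2*(-2))*H = 2 + 4*H)
F(J) = -3
(D(k(0, -6)) + (F(20) - 1*(-2410)))/(4230 + 25*(-152)) = ((2 + 4*(-40)) + (-3 - 1*(-2410)))/(4230 + 25*(-152)) = ((2 - 160) + (-3 + 2410))/(4230 - 3800) = (-158 + 2407)/430 = 2249*(1/430) = 2249/430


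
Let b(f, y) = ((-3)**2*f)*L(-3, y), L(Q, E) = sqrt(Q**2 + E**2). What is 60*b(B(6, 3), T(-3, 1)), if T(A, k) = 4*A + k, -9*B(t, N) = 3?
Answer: -180*sqrt(130) ≈ -2052.3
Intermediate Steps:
B(t, N) = -1/3 (B(t, N) = -1/9*3 = -1/3)
L(Q, E) = sqrt(E**2 + Q**2)
T(A, k) = k + 4*A
b(f, y) = 9*f*sqrt(9 + y**2) (b(f, y) = ((-3)**2*f)*sqrt(y**2 + (-3)**2) = (9*f)*sqrt(y**2 + 9) = (9*f)*sqrt(9 + y**2) = 9*f*sqrt(9 + y**2))
60*b(B(6, 3), T(-3, 1)) = 60*(9*(-1/3)*sqrt(9 + (1 + 4*(-3))**2)) = 60*(9*(-1/3)*sqrt(9 + (1 - 12)**2)) = 60*(9*(-1/3)*sqrt(9 + (-11)**2)) = 60*(9*(-1/3)*sqrt(9 + 121)) = 60*(9*(-1/3)*sqrt(130)) = 60*(-3*sqrt(130)) = -180*sqrt(130)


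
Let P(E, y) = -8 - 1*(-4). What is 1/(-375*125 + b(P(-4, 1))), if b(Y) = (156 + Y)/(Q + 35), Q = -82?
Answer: -47/2203277 ≈ -2.1332e-5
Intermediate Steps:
P(E, y) = -4 (P(E, y) = -8 + 4 = -4)
b(Y) = -156/47 - Y/47 (b(Y) = (156 + Y)/(-82 + 35) = (156 + Y)/(-47) = (156 + Y)*(-1/47) = -156/47 - Y/47)
1/(-375*125 + b(P(-4, 1))) = 1/(-375*125 + (-156/47 - 1/47*(-4))) = 1/(-46875 + (-156/47 + 4/47)) = 1/(-46875 - 152/47) = 1/(-2203277/47) = -47/2203277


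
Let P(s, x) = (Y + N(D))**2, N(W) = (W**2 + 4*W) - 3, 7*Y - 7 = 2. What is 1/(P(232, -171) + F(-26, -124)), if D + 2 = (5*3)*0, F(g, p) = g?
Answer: 49/326 ≈ 0.15031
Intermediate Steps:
Y = 9/7 (Y = 1 + (1/7)*2 = 1 + 2/7 = 9/7 ≈ 1.2857)
D = -2 (D = -2 + (5*3)*0 = -2 + 15*0 = -2 + 0 = -2)
N(W) = -3 + W**2 + 4*W
P(s, x) = 1600/49 (P(s, x) = (9/7 + (-3 + (-2)**2 + 4*(-2)))**2 = (9/7 + (-3 + 4 - 8))**2 = (9/7 - 7)**2 = (-40/7)**2 = 1600/49)
1/(P(232, -171) + F(-26, -124)) = 1/(1600/49 - 26) = 1/(326/49) = 49/326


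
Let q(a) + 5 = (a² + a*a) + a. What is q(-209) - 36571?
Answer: 50577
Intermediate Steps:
q(a) = -5 + a + 2*a² (q(a) = -5 + ((a² + a*a) + a) = -5 + ((a² + a²) + a) = -5 + (2*a² + a) = -5 + (a + 2*a²) = -5 + a + 2*a²)
q(-209) - 36571 = (-5 - 209 + 2*(-209)²) - 36571 = (-5 - 209 + 2*43681) - 36571 = (-5 - 209 + 87362) - 36571 = 87148 - 36571 = 50577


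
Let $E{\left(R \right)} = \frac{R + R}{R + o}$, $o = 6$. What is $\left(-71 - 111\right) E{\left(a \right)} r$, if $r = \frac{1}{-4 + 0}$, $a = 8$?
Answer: $52$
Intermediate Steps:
$E{\left(R \right)} = \frac{2 R}{6 + R}$ ($E{\left(R \right)} = \frac{R + R}{R + 6} = \frac{2 R}{6 + R}$)
$r = - \frac{1}{4}$ ($r = \frac{1}{-4} = - \frac{1}{4} \approx -0.25$)
$\left(-71 - 111\right) E{\left(a \right)} r = \left(-71 - 111\right) 2 \cdot 8 \frac{1}{6 + 8} \left(- \frac{1}{4}\right) = - 182 \cdot 2 \cdot 8 \cdot \frac{1}{14} \left(- \frac{1}{4}\right) = \left(-182\right) \frac{8}{7} \left(- \frac{1}{4}\right) = \left(-208\right) \left(- \frac{1}{4}\right) = 52$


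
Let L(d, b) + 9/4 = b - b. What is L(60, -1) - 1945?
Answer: -7789/4 ≈ -1947.3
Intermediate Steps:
L(d, b) = -9/4 (L(d, b) = -9/4 + (b - b) = -9/4 + 0 = -9/4)
L(60, -1) - 1945 = -9/4 - 1945 = -7789/4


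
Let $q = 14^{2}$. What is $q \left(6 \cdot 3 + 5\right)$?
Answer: $4508$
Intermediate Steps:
$q = 196$
$q \left(6 \cdot 3 + 5\right) = 196 \left(6 \cdot 3 + 5\right) = 196 \left(18 + 5\right) = 196 \cdot 23 = 4508$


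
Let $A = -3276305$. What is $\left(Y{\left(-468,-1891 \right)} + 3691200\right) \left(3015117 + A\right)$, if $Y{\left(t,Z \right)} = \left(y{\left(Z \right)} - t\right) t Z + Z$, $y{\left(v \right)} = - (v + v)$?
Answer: $-983343647651092$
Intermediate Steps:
$y{\left(v \right)} = - 2 v$
$Y{\left(t,Z \right)} = Z + Z t \left(- t - 2 Z\right)$ ($Y{\left(t,Z \right)} = \left(- 2 Z - t\right) t Z + Z = \left(- t - 2 Z\right) t Z + Z = t \left(- t - 2 Z\right) Z + Z = Z t \left(- t - 2 Z\right) + Z = Z + Z t \left(- t - 2 Z\right)$)
$\left(Y{\left(-468,-1891 \right)} + 3691200\right) \left(3015117 + A\right) = \left(- 1891 \left(1 - \left(-468\right)^{2} - \left(-3782\right) \left(-468\right)\right) + 3691200\right) \left(3015117 - 3276305\right) = \left(- 1891 \left(1 - 219024 - 1769976\right) + 3691200\right) \left(-261188\right) = \left(\left(-1891\right) \left(-1988999\right) + 3691200\right) \left(-261188\right) = \left(3761197109 + 3691200\right) \left(-261188\right) = 3764888309 \left(-261188\right) = -983343647651092$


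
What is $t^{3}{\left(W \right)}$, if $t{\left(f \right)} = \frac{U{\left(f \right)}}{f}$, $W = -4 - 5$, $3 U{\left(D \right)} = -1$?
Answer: $\frac{1}{19683} \approx 5.0805 \cdot 10^{-5}$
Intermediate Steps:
$U{\left(D \right)} = - \frac{1}{3}$ ($U{\left(D \right)} = \frac{1}{3} \left(-1\right) = - \frac{1}{3}$)
$W = -9$
$t{\left(f \right)} = - \frac{1}{3 f}$
$t^{3}{\left(W \right)} = \left(- \frac{1}{3 \left(-9\right)}\right)^{3} = \left(\left(- \frac{1}{3}\right) \left(- \frac{1}{9}\right)\right)^{3} = \left(\frac{1}{27}\right)^{3} = \frac{1}{19683}$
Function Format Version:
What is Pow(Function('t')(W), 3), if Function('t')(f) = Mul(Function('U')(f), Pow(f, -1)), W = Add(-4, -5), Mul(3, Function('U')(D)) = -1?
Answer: Rational(1, 19683) ≈ 5.0805e-5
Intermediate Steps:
Function('U')(D) = Rational(-1, 3) (Function('U')(D) = Mul(Rational(1, 3), -1) = Rational(-1, 3))
W = -9
Function('t')(f) = Mul(Rational(-1, 3), Pow(f, -1))
Pow(Function('t')(W), 3) = Pow(Mul(Rational(-1, 3), Pow(-9, -1)), 3) = Pow(Mul(Rational(-1, 3), Rational(-1, 9)), 3) = Pow(Rational(1, 27), 3) = Rational(1, 19683)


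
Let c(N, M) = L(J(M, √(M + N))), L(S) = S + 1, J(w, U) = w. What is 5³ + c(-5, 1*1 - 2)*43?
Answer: 125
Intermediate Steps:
L(S) = 1 + S
c(N, M) = 1 + M
5³ + c(-5, 1*1 - 2)*43 = 5³ + (1 + (1*1 - 2))*43 = 125 + (1 + (1 - 2))*43 = 125 + (1 - 1)*43 = 125 + 0*43 = 125 + 0 = 125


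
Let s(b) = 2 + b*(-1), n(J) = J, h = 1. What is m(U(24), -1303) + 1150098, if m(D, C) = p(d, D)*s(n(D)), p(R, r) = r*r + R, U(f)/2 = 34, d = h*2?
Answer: 844782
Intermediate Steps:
d = 2 (d = 1*2 = 2)
U(f) = 68 (U(f) = 2*34 = 68)
s(b) = 2 - b
p(R, r) = R + r² (p(R, r) = r² + R = R + r²)
m(D, C) = (2 + D²)*(2 - D)
m(U(24), -1303) + 1150098 = -(-2 + 68)*(2 + 68²) + 1150098 = -1*66*(2 + 4624) + 1150098 = -1*66*4626 + 1150098 = -305316 + 1150098 = 844782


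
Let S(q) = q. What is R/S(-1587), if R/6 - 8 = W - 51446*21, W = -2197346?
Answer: 6555408/529 ≈ 12392.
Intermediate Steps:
R = -19666224 (R = 48 + 6*(-2197346 - 51446*21) = 48 + 6*(-2197346 - 1080366) = 48 + 6*(-3277712) = 48 - 19666272 = -19666224)
R/S(-1587) = -19666224/(-1587) = -19666224*(-1/1587) = 6555408/529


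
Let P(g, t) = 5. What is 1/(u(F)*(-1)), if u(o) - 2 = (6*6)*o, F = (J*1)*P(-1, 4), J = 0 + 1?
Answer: -1/182 ≈ -0.0054945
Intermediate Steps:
J = 1
F = 5 (F = (1*1)*5 = 1*5 = 5)
u(o) = 2 + 36*o (u(o) = 2 + (6*6)*o = 2 + 36*o)
1/(u(F)*(-1)) = 1/((2 + 36*5)*(-1)) = 1/((2 + 180)*(-1)) = 1/(182*(-1)) = 1/(-182) = -1/182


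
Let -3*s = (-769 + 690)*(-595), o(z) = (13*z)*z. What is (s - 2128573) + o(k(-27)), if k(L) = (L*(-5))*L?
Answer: 511722251/3 ≈ 1.7057e+8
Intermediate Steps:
k(L) = -5*L² (k(L) = (-5*L)*L = -5*L²)
o(z) = 13*z²
s = -47005/3 (s = -(-769 + 690)*(-595)/3 = -(-79)*(-595)/3 = -⅓*47005 = -47005/3 ≈ -15668.)
(s - 2128573) + o(k(-27)) = (-47005/3 - 2128573) + 13*(-5*(-27)²)² = -6432724/3 + 13*(-5*729)² = -6432724/3 + 13*(-3645)² = -6432724/3 + 13*13286025 = -6432724/3 + 172718325 = 511722251/3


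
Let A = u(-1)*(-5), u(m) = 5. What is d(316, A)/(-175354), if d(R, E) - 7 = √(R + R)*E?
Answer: -7/175354 + 25*√158/87677 ≈ 0.0035442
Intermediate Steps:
A = -25 (A = 5*(-5) = -25)
d(R, E) = 7 + E*√2*√R (d(R, E) = 7 + √(R + R)*E = 7 + √(2*R)*E = 7 + (√2*√R)*E = 7 + E*√2*√R)
d(316, A)/(-175354) = (7 - 25*√2*√316)/(-175354) = (7 - 25*√2*2*√79)*(-1/175354) = (7 - 50*√158)*(-1/175354) = -7/175354 + 25*√158/87677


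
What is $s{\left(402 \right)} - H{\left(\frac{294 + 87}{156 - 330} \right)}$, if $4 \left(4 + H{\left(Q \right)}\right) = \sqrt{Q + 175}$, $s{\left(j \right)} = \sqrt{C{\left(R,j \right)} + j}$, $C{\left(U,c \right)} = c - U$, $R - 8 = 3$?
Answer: $4 + \sqrt{793} - \frac{\sqrt{581334}}{232} \approx 28.874$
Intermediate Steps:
$R = 11$ ($R = 8 + 3 = 11$)
$s{\left(j \right)} = \sqrt{-11 + 2 j}$ ($s{\left(j \right)} = \sqrt{\left(j - 11\right) + j} = \sqrt{\left(-11 + j\right) + j} = \sqrt{-11 + 2 j}$)
$H{\left(Q \right)} = -4 + \frac{\sqrt{175 + Q}}{4}$ ($H{\left(Q \right)} = -4 + \frac{\sqrt{Q + 175}}{4} = -4 + \frac{\sqrt{175 + Q}}{4}$)
$s{\left(402 \right)} - H{\left(\frac{294 + 87}{156 - 330} \right)} = \sqrt{-11 + 2 \cdot 402} - \left(-4 + \frac{\sqrt{175 + \frac{294 + 87}{156 - 330}}}{4}\right) = \sqrt{-11 + 804} - \left(-4 + \frac{\sqrt{175 + \frac{381}{-174}}}{4}\right) = \sqrt{793} - \left(-4 + \frac{\sqrt{175 + 381 \left(- \frac{1}{174}\right)}}{4}\right) = \sqrt{793} - \left(-4 + \frac{\sqrt{175 - \frac{127}{58}}}{4}\right) = \sqrt{793} - \left(-4 + \frac{\sqrt{\frac{10023}{58}}}{4}\right) = \sqrt{793} - \left(-4 + \frac{\frac{1}{58} \sqrt{581334}}{4}\right) = \sqrt{793} - \left(-4 + \frac{\sqrt{581334}}{232}\right) = \sqrt{793} + \left(4 - \frac{\sqrt{581334}}{232}\right) = 4 + \sqrt{793} - \frac{\sqrt{581334}}{232}$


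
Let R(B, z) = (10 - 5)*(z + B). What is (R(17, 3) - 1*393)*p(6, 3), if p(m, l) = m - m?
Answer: 0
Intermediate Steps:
R(B, z) = 5*B + 5*z (R(B, z) = 5*(B + z) = 5*B + 5*z)
p(m, l) = 0
(R(17, 3) - 1*393)*p(6, 3) = ((5*17 + 5*3) - 1*393)*0 = ((85 + 15) - 393)*0 = (100 - 393)*0 = -293*0 = 0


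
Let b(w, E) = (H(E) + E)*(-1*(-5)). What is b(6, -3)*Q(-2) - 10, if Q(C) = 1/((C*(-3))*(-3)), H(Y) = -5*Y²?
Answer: 10/3 ≈ 3.3333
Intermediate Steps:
b(w, E) = -25*E² + 5*E (b(w, E) = (-5*E² + E)*(-1*(-5)) = (E - 5*E²)*5 = -25*E² + 5*E)
Q(C) = 1/(9*C) (Q(C) = 1/(-3*C*(-3)) = 1/(9*C))
b(6, -3)*Q(-2) - 10 = (5*(-3)*(1 - 5*(-3)))*((⅑)/(-2)) - 10 = (5*(-3)*(1 + 15))*((⅑)*(-½)) - 10 = (5*(-3)*16)*(-1/18) - 10 = -240*(-1/18) - 10 = 40/3 - 10 = 10/3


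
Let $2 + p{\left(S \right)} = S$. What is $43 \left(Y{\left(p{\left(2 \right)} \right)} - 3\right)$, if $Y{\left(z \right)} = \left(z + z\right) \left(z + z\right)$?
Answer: $-129$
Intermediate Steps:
$p{\left(S \right)} = -2 + S$
$Y{\left(z \right)} = 4 z^{2}$ ($Y{\left(z \right)} = 2 z 2 z = 4 z^{2}$)
$43 \left(Y{\left(p{\left(2 \right)} \right)} - 3\right) = 43 \left(4 \left(-2 + 2\right)^{2} - 3\right) = 43 \left(4 \cdot 0^{2} - 3\right) = 43 \left(4 \cdot 0 - 3\right) = 43 \left(0 - 3\right) = 43 \left(-3\right) = -129$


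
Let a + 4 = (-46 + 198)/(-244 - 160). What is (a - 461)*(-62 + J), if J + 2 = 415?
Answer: -16498053/101 ≈ -1.6335e+5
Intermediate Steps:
J = 413 (J = -2 + 415 = 413)
a = -442/101 (a = -4 + (-46 + 198)/(-244 - 160) = -4 + 152/(-404) = -4 + 152*(-1/404) = -4 - 38/101 = -442/101 ≈ -4.3762)
(a - 461)*(-62 + J) = (-442/101 - 461)*(-62 + 413) = -47003/101*351 = -16498053/101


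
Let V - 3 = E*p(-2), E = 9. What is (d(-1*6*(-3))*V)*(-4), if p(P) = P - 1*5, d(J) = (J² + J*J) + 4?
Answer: 156480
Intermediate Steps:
d(J) = 4 + 2*J² (d(J) = (J² + J²) + 4 = 2*J² + 4 = 4 + 2*J²)
p(P) = -5 + P (p(P) = P - 5 = -5 + P)
V = -60 (V = 3 + 9*(-5 - 2) = 3 + 9*(-7) = 3 - 63 = -60)
(d(-1*6*(-3))*V)*(-4) = ((4 + 2*(-1*6*(-3))²)*(-60))*(-4) = ((4 + 2*(-6*(-3))²)*(-60))*(-4) = ((4 + 2*18²)*(-60))*(-4) = ((4 + 2*324)*(-60))*(-4) = ((4 + 648)*(-60))*(-4) = (652*(-60))*(-4) = -39120*(-4) = 156480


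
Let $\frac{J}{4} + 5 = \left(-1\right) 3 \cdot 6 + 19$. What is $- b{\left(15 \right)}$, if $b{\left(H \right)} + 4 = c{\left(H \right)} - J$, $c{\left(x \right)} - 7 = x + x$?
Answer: $-49$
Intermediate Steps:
$c{\left(x \right)} = 7 + 2 x$ ($c{\left(x \right)} = 7 + \left(x + x\right) = 7 + 2 x$)
$J = -16$ ($J = -20 + 4 \left(\left(-1\right) 3 \cdot 6 + 19\right) = -20 + 4 \left(\left(-3\right) 6 + 19\right) = -20 + 4 \left(-18 + 19\right) = -20 + 4 \cdot 1 = -20 + 4 = -16$)
$b{\left(H \right)} = 19 + 2 H$ ($b{\left(H \right)} = -4 + \left(\left(7 + 2 H\right) - -16\right) = -4 + \left(\left(7 + 2 H\right) + 16\right) = -4 + \left(23 + 2 H\right) = 19 + 2 H$)
$- b{\left(15 \right)} = - (19 + 2 \cdot 15) = - (19 + 30) = \left(-1\right) 49 = -49$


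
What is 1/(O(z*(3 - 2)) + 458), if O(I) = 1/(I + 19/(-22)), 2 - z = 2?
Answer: 19/8680 ≈ 0.0021889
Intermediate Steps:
z = 0 (z = 2 - 1*2 = 2 - 2 = 0)
O(I) = 1/(-19/22 + I) (O(I) = 1/(I + 19*(-1/22)) = 1/(I - 19/22) = 1/(-19/22 + I))
1/(O(z*(3 - 2)) + 458) = 1/(22/(-19 + 22*(0*(3 - 2))) + 458) = 1/(22/(-19 + 22*(0*1)) + 458) = 1/(22/(-19 + 22*0) + 458) = 1/(22/(-19 + 0) + 458) = 1/(22/(-19) + 458) = 1/(22*(-1/19) + 458) = 1/(-22/19 + 458) = 1/(8680/19) = 19/8680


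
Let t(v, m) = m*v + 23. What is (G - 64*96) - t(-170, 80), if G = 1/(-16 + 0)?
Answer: 118927/16 ≈ 7432.9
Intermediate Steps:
t(v, m) = 23 + m*v
G = -1/16 (G = 1/(-16) = -1/16 ≈ -0.062500)
(G - 64*96) - t(-170, 80) = (-1/16 - 64*96) - (23 + 80*(-170)) = (-1/16 - 6144) - (23 - 13600) = -98305/16 - 1*(-13577) = -98305/16 + 13577 = 118927/16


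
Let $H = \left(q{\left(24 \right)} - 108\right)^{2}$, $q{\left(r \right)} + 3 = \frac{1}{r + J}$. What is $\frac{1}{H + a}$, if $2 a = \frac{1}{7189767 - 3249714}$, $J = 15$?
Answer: $\frac{307324134}{3784791473575} \approx 8.12 \cdot 10^{-5}$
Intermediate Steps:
$q{\left(r \right)} = -3 + \frac{1}{15 + r}$ ($q{\left(r \right)} = -3 + \frac{1}{r + 15} = -3 + \frac{1}{15 + r}$)
$a = \frac{1}{7880106}$ ($a = \frac{1}{2 \left(7189767 - 3249714\right)} = \frac{1}{2 \cdot 3940053} = \frac{1}{2} \cdot \frac{1}{3940053} = \frac{1}{7880106} \approx 1.269 \cdot 10^{-7}$)
$H = \frac{18731584}{1521}$ ($H = \left(\frac{-44 - 72}{15 + 24} - 108\right)^{2} = \left(\frac{-44 - 72}{39} - 108\right)^{2} = \left(\frac{1}{39} \left(-116\right) - 108\right)^{2} = \left(- \frac{116}{39} - 108\right)^{2} = \left(- \frac{4328}{39}\right)^{2} = \frac{18731584}{1521} \approx 12315.0$)
$\frac{1}{H + a} = \frac{1}{\frac{18731584}{1521} + \frac{1}{7880106}} = \frac{1}{\frac{3784791473575}{307324134}} = \frac{307324134}{3784791473575}$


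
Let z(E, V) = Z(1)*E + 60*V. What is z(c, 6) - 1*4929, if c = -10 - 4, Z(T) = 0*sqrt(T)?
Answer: -4569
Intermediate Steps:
Z(T) = 0
c = -14
z(E, V) = 60*V (z(E, V) = 0*E + 60*V = 0 + 60*V = 60*V)
z(c, 6) - 1*4929 = 60*6 - 1*4929 = 360 - 4929 = -4569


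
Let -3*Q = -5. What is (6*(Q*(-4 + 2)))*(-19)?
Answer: 380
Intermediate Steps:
Q = 5/3 (Q = -⅓*(-5) = 5/3 ≈ 1.6667)
(6*(Q*(-4 + 2)))*(-19) = (6*(5*(-4 + 2)/3))*(-19) = (6*((5/3)*(-2)))*(-19) = (6*(-10/3))*(-19) = -20*(-19) = 380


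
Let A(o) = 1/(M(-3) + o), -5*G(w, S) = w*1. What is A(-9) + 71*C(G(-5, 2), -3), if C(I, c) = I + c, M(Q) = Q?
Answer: -1705/12 ≈ -142.08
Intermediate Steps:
G(w, S) = -w/5
A(o) = 1/(-3 + o)
A(-9) + 71*C(G(-5, 2), -3) = 1/(-3 - 9) + 71*(-1/5*(-5) - 3) = 1/(-12) + 71*(1 - 3) = -1/12 + 71*(-2) = -1/12 - 142 = -1705/12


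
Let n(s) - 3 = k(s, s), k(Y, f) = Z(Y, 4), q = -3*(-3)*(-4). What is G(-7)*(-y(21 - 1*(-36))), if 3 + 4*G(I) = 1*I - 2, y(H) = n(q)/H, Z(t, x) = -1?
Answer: 2/19 ≈ 0.10526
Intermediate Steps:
q = -36 (q = 9*(-4) = -36)
k(Y, f) = -1
n(s) = 2 (n(s) = 3 - 1 = 2)
y(H) = 2/H
G(I) = -5/4 + I/4 (G(I) = -¾ + (1*I - 2)/4 = -¾ + (I - 2)/4 = -¾ + (-2 + I)/4 = -¾ + (-½ + I/4) = -5/4 + I/4)
G(-7)*(-y(21 - 1*(-36))) = (-5/4 + (¼)*(-7))*(-2/(21 - 1*(-36))) = (-5/4 - 7/4)*(-2/(21 + 36)) = -(-3)*2/57 = -3*(-2/57) = 2/19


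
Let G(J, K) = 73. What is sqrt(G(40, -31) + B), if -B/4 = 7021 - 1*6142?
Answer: I*sqrt(3443) ≈ 58.677*I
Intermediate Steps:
B = -3516 (B = -4*(7021 - 1*6142) = -4*(7021 - 6142) = -4*879 = -3516)
sqrt(G(40, -31) + B) = sqrt(73 - 3516) = sqrt(-3443) = I*sqrt(3443)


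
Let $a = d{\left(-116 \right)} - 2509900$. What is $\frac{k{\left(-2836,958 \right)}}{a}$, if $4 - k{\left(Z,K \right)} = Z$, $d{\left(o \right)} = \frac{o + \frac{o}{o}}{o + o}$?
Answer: $- \frac{131776}{116459337} \approx -0.0011315$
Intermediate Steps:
$d{\left(o \right)} = \frac{1 + o}{2 o}$ ($d{\left(o \right)} = \frac{o + 1}{2 o} = \left(1 + o\right) \frac{1}{2 o} = \frac{1 + o}{2 o}$)
$k{\left(Z,K \right)} = 4 - Z$
$a = - \frac{582296685}{232}$ ($a = \frac{1 - 116}{2 \left(-116\right)} - 2509900 = \frac{1}{2} \left(- \frac{1}{116}\right) \left(-115\right) - 2509900 = \frac{115}{232} - 2509900 = - \frac{582296685}{232} \approx -2.5099 \cdot 10^{6}$)
$\frac{k{\left(-2836,958 \right)}}{a} = \frac{4 - -2836}{- \frac{582296685}{232}} = \left(4 + 2836\right) \left(- \frac{232}{582296685}\right) = 2840 \left(- \frac{232}{582296685}\right) = - \frac{131776}{116459337}$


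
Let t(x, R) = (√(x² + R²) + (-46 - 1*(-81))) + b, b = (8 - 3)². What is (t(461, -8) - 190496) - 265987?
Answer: -456423 + √212585 ≈ -4.5596e+5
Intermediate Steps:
b = 25 (b = 5² = 25)
t(x, R) = 60 + √(R² + x²) (t(x, R) = (√(x² + R²) + (-46 - 1*(-81))) + 25 = (√(R² + x²) + (-46 + 81)) + 25 = (√(R² + x²) + 35) + 25 = (35 + √(R² + x²)) + 25 = 60 + √(R² + x²))
(t(461, -8) - 190496) - 265987 = ((60 + √((-8)² + 461²)) - 190496) - 265987 = ((60 + √(64 + 212521)) - 190496) - 265987 = ((60 + √212585) - 190496) - 265987 = (-190436 + √212585) - 265987 = -456423 + √212585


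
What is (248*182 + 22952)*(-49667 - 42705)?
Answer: -6289424736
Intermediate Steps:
(248*182 + 22952)*(-49667 - 42705) = (45136 + 22952)*(-92372) = 68088*(-92372) = -6289424736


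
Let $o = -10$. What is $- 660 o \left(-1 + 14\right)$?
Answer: $85800$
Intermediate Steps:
$- 660 o \left(-1 + 14\right) = - 660 \left(- 10 \left(-1 + 14\right)\right) = - 660 \left(\left(-10\right) 13\right) = \left(-660\right) \left(-130\right) = 85800$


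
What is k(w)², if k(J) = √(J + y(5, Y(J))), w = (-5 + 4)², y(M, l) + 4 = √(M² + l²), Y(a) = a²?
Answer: -3 + √26 ≈ 2.0990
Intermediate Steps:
y(M, l) = -4 + √(M² + l²)
w = 1 (w = (-1)² = 1)
k(J) = √(-4 + J + √(25 + J⁴)) (k(J) = √(J + (-4 + √(5² + (J²)²))) = √(J + (-4 + √(25 + J⁴))) = √(-4 + J + √(25 + J⁴)))
k(w)² = (√(-4 + 1 + √(25 + 1⁴)))² = (√(-4 + 1 + √(25 + 1)))² = (√(-4 + 1 + √26))² = (√(-3 + √26))² = -3 + √26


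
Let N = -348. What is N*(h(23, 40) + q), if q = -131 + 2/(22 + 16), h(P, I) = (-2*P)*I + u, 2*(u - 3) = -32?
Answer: 13117860/19 ≈ 6.9041e+5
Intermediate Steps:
u = -13 (u = 3 + (½)*(-32) = 3 - 16 = -13)
h(P, I) = -13 - 2*I*P (h(P, I) = (-2*P)*I - 13 = -2*I*P - 13 = -13 - 2*I*P)
q = -2488/19 (q = -131 + 2/38 = -131 + (1/38)*2 = -131 + 1/19 = -2488/19 ≈ -130.95)
N*(h(23, 40) + q) = -348*((-13 - 2*40*23) - 2488/19) = -348*((-13 - 1840) - 2488/19) = -348*(-1853 - 2488/19) = -348*(-37695/19) = 13117860/19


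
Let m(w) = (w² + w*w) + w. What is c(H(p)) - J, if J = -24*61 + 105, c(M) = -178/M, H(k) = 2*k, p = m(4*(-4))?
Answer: 673975/496 ≈ 1358.8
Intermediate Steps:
m(w) = w + 2*w² (m(w) = (w² + w²) + w = 2*w² + w = w + 2*w²)
p = 496 (p = (4*(-4))*(1 + 2*(4*(-4))) = -16*(1 + 2*(-16)) = -16*(1 - 32) = -16*(-31) = 496)
J = -1359 (J = -1464 + 105 = -1359)
c(H(p)) - J = -178/(2*496) - 1*(-1359) = -178/992 + 1359 = -178*1/992 + 1359 = -89/496 + 1359 = 673975/496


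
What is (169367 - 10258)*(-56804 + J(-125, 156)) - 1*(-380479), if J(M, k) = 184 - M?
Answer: -8988482476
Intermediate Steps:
(169367 - 10258)*(-56804 + J(-125, 156)) - 1*(-380479) = (169367 - 10258)*(-56804 + (184 - 1*(-125))) - 1*(-380479) = 159109*(-56804 + (184 + 125)) + 380479 = 159109*(-56804 + 309) + 380479 = 159109*(-56495) + 380479 = -8988862955 + 380479 = -8988482476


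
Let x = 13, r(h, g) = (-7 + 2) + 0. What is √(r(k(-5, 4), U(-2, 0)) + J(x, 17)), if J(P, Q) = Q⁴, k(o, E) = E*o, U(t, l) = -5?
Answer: 2*√20879 ≈ 288.99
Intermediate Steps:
r(h, g) = -5 (r(h, g) = -5 + 0 = -5)
√(r(k(-5, 4), U(-2, 0)) + J(x, 17)) = √(-5 + 17⁴) = √(-5 + 83521) = √83516 = 2*√20879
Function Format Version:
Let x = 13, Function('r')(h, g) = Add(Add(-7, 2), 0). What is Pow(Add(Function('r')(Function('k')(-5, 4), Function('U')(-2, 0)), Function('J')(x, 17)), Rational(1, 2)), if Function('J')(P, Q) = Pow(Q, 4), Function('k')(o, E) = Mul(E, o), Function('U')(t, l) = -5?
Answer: Mul(2, Pow(20879, Rational(1, 2))) ≈ 288.99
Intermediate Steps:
Function('r')(h, g) = -5 (Function('r')(h, g) = Add(-5, 0) = -5)
Pow(Add(Function('r')(Function('k')(-5, 4), Function('U')(-2, 0)), Function('J')(x, 17)), Rational(1, 2)) = Pow(Add(-5, Pow(17, 4)), Rational(1, 2)) = Pow(Add(-5, 83521), Rational(1, 2)) = Pow(83516, Rational(1, 2)) = Mul(2, Pow(20879, Rational(1, 2)))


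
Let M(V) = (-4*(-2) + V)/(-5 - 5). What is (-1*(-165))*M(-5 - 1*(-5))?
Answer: -132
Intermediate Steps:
M(V) = -⅘ - V/10 (M(V) = (8 + V)/(-10) = (8 + V)*(-⅒) = -⅘ - V/10)
(-1*(-165))*M(-5 - 1*(-5)) = (-1*(-165))*(-⅘ - (-5 - 1*(-5))/10) = 165*(-⅘ - (-5 + 5)/10) = 165*(-⅘ - ⅒*0) = 165*(-⅘ + 0) = 165*(-⅘) = -132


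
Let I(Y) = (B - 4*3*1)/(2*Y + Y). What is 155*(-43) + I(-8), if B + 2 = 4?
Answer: -79975/12 ≈ -6664.6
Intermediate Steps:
B = 2 (B = -2 + 4 = 2)
I(Y) = -10/(3*Y) (I(Y) = (2 - 4*3*1)/(2*Y + Y) = (2 - 12*1)/((3*Y)) = (2 - 12)*(1/(3*Y)) = -10/(3*Y))
155*(-43) + I(-8) = 155*(-43) - 10/3/(-8) = -6665 - 10/3*(-1/8) = -6665 + 5/12 = -79975/12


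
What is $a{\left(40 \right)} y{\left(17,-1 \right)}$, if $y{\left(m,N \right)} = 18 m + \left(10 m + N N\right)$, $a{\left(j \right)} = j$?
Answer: $19080$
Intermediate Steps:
$y{\left(m,N \right)} = N^{2} + 28 m$ ($y{\left(m,N \right)} = 18 m + \left(10 m + N^{2}\right) = 18 m + \left(N^{2} + 10 m\right) = N^{2} + 28 m$)
$a{\left(40 \right)} y{\left(17,-1 \right)} = 40 \left(\left(-1\right)^{2} + 28 \cdot 17\right) = 40 \left(1 + 476\right) = 40 \cdot 477 = 19080$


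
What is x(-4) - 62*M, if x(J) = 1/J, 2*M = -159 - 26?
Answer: 22939/4 ≈ 5734.8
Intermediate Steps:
M = -185/2 (M = (-159 - 26)/2 = (½)*(-185) = -185/2 ≈ -92.500)
x(-4) - 62*M = 1/(-4) - 62*(-185/2) = -¼ + 5735 = 22939/4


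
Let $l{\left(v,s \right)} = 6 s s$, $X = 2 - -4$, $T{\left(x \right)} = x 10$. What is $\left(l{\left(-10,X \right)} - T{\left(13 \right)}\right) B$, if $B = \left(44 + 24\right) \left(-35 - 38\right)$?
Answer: $-426904$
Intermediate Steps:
$T{\left(x \right)} = 10 x$
$X = 6$ ($X = 2 + 4 = 6$)
$l{\left(v,s \right)} = 6 s^{2}$
$B = -4964$ ($B = 68 \left(-73\right) = -4964$)
$\left(l{\left(-10,X \right)} - T{\left(13 \right)}\right) B = \left(6 \cdot 6^{2} - 10 \cdot 13\right) \left(-4964\right) = \left(6 \cdot 36 - 130\right) \left(-4964\right) = \left(216 - 130\right) \left(-4964\right) = 86 \left(-4964\right) = -426904$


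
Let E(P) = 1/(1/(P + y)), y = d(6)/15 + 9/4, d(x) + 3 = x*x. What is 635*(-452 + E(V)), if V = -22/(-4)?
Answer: -1122807/4 ≈ -2.8070e+5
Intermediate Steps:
V = 11/2 (V = -22*(-¼) = 11/2 ≈ 5.5000)
d(x) = -3 + x² (d(x) = -3 + x*x = -3 + x²)
y = 89/20 (y = (-3 + 6²)/15 + 9/4 = (-3 + 36)*(1/15) + 9*(¼) = 33*(1/15) + 9/4 = 11/5 + 9/4 = 89/20 ≈ 4.4500)
E(P) = 89/20 + P (E(P) = 1/(1/(P + 89/20)) = 1/(1/(89/20 + P)) = 89/20 + P)
635*(-452 + E(V)) = 635*(-452 + (89/20 + 11/2)) = 635*(-452 + 199/20) = 635*(-8841/20) = -1122807/4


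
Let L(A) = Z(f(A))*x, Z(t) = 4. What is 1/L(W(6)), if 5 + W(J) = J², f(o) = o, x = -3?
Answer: -1/12 ≈ -0.083333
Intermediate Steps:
W(J) = -5 + J²
L(A) = -12 (L(A) = 4*(-3) = -12)
1/L(W(6)) = 1/(-12) = -1/12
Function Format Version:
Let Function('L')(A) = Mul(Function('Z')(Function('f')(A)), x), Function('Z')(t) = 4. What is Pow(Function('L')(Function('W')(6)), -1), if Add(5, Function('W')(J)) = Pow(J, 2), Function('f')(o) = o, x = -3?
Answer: Rational(-1, 12) ≈ -0.083333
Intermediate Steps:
Function('W')(J) = Add(-5, Pow(J, 2))
Function('L')(A) = -12 (Function('L')(A) = Mul(4, -3) = -12)
Pow(Function('L')(Function('W')(6)), -1) = Pow(-12, -1) = Rational(-1, 12)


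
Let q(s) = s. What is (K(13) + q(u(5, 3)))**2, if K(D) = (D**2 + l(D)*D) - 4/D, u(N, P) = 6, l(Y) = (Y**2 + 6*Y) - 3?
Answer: 1892859049/169 ≈ 1.1200e+7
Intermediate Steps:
l(Y) = -3 + Y**2 + 6*Y
K(D) = D**2 - 4/D + D*(-3 + D**2 + 6*D) (K(D) = (D**2 + (-3 + D**2 + 6*D)*D) - 4/D = (D**2 + D*(-3 + D**2 + 6*D)) - 4/D = D**2 - 4/D + D*(-3 + D**2 + 6*D))
(K(13) + q(u(5, 3)))**2 = ((-4 + 13**2*(-3 + 13**2 + 7*13))/13 + 6)**2 = ((-4 + 169*(-3 + 169 + 91))/13 + 6)**2 = ((-4 + 169*257)/13 + 6)**2 = ((-4 + 43433)/13 + 6)**2 = ((1/13)*43429 + 6)**2 = (43429/13 + 6)**2 = (43507/13)**2 = 1892859049/169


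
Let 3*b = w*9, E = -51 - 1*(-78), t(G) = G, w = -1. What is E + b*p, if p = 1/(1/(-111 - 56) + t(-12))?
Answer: 54636/2005 ≈ 27.250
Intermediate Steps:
p = -167/2005 (p = 1/(1/(-111 - 56) - 12) = 1/(1/(-167) - 12) = 1/(-1/167 - 12) = 1/(-2005/167) = -167/2005 ≈ -0.083292)
E = 27 (E = -51 + 78 = 27)
b = -3 (b = (-1*9)/3 = (⅓)*(-9) = -3)
E + b*p = 27 - 3*(-167/2005) = 27 + 501/2005 = 54636/2005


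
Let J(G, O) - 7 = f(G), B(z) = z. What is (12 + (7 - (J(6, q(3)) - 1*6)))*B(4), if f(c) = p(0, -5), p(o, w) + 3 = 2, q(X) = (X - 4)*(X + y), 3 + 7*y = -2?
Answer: 76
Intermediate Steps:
y = -5/7 (y = -3/7 + (⅐)*(-2) = -3/7 - 2/7 = -5/7 ≈ -0.71429)
q(X) = (-4 + X)*(-5/7 + X) (q(X) = (X - 4)*(X - 5/7) = (-4 + X)*(-5/7 + X))
p(o, w) = -1 (p(o, w) = -3 + 2 = -1)
f(c) = -1
J(G, O) = 6 (J(G, O) = 7 - 1 = 6)
(12 + (7 - (J(6, q(3)) - 1*6)))*B(4) = (12 + (7 - (6 - 1*6)))*4 = (12 + (7 - (6 - 6)))*4 = (12 + (7 - 1*0))*4 = (12 + (7 + 0))*4 = (12 + 7)*4 = 19*4 = 76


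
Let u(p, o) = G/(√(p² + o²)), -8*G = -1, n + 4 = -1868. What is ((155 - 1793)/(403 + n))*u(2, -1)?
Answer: 63*√5/2260 ≈ 0.062333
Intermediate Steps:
n = -1872 (n = -4 - 1868 = -1872)
G = ⅛ (G = -⅛*(-1) = ⅛ ≈ 0.12500)
u(p, o) = 1/(8*√(o² + p²)) (u(p, o) = 1/(8*(√(p² + o²))) = 1/(8*(√(o² + p²))) = 1/(8*√(o² + p²)))
((155 - 1793)/(403 + n))*u(2, -1) = ((155 - 1793)/(403 - 1872))*(1/(8*√((-1)² + 2²))) = (-1638/(-1469))*(1/(8*√(1 + 4))) = (-1638*(-1/1469))*(1/(8*√5)) = 126*((√5/5)/8)/113 = 126*(√5/40)/113 = 63*√5/2260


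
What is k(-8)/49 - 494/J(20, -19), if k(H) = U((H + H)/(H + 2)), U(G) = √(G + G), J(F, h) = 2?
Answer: -247 + 4*√3/147 ≈ -246.95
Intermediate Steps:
U(G) = √2*√G (U(G) = √(2*G) = √2*√G)
k(H) = 2*√(H/(2 + H)) (k(H) = √2*√((H + H)/(H + 2)) = √2*√((2*H)/(2 + H)) = √2*√(2*H/(2 + H)) = √2*(√2*√(H/(2 + H))) = 2*√(H/(2 + H)))
k(-8)/49 - 494/J(20, -19) = (2*√(-8/(2 - 8)))/49 - 494/2 = (2*√(-8/(-6)))*(1/49) - 494*½ = (2*√(-8*(-⅙)))*(1/49) - 247 = (2*√(4/3))*(1/49) - 247 = (2*(2*√3/3))*(1/49) - 247 = (4*√3/3)*(1/49) - 247 = 4*√3/147 - 247 = -247 + 4*√3/147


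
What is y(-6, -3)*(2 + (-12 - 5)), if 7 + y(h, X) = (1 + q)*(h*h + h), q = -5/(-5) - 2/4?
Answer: -570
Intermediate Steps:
q = ½ (q = -5*(-⅕) - 2*¼ = 1 - ½ = ½ ≈ 0.50000)
y(h, X) = -7 + 3*h/2 + 3*h²/2 (y(h, X) = -7 + (1 + ½)*(h*h + h) = -7 + 3*(h² + h)/2 = -7 + 3*(h + h²)/2 = -7 + (3*h/2 + 3*h²/2) = -7 + 3*h/2 + 3*h²/2)
y(-6, -3)*(2 + (-12 - 5)) = (-7 + (3/2)*(-6) + (3/2)*(-6)²)*(2 + (-12 - 5)) = (-7 - 9 + (3/2)*36)*(2 - 17) = (-7 - 9 + 54)*(-15) = 38*(-15) = -570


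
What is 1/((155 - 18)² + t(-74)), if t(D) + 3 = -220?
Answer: 1/18546 ≈ 5.3920e-5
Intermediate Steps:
t(D) = -223 (t(D) = -3 - 220 = -223)
1/((155 - 18)² + t(-74)) = 1/((155 - 18)² - 223) = 1/(137² - 223) = 1/(18769 - 223) = 1/18546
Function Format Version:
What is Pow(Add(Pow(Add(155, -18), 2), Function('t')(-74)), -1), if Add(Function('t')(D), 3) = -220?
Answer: Rational(1, 18546) ≈ 5.3920e-5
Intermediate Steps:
Function('t')(D) = -223 (Function('t')(D) = Add(-3, -220) = -223)
Pow(Add(Pow(Add(155, -18), 2), Function('t')(-74)), -1) = Pow(Add(Pow(Add(155, -18), 2), -223), -1) = Pow(Add(Pow(137, 2), -223), -1) = Pow(Add(18769, -223), -1) = Pow(18546, -1) = Rational(1, 18546)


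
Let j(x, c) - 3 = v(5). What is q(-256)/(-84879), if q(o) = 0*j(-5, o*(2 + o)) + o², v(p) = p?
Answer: -65536/84879 ≈ -0.77211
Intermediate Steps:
j(x, c) = 8 (j(x, c) = 3 + 5 = 8)
q(o) = o² (q(o) = 0*8 + o² = 0 + o² = o²)
q(-256)/(-84879) = (-256)²/(-84879) = 65536*(-1/84879) = -65536/84879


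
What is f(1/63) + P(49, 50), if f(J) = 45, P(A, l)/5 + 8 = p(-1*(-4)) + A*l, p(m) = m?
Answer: 12275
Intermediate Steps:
P(A, l) = -20 + 5*A*l (P(A, l) = -40 + 5*(-1*(-4) + A*l) = -40 + 5*(4 + A*l) = -40 + (20 + 5*A*l) = -20 + 5*A*l)
f(1/63) + P(49, 50) = 45 + (-20 + 5*49*50) = 45 + (-20 + 12250) = 45 + 12230 = 12275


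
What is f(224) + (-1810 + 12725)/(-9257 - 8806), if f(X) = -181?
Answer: -3280318/18063 ≈ -181.60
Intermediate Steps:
f(224) + (-1810 + 12725)/(-9257 - 8806) = -181 + (-1810 + 12725)/(-9257 - 8806) = -181 + 10915/(-18063) = -181 + 10915*(-1/18063) = -181 - 10915/18063 = -3280318/18063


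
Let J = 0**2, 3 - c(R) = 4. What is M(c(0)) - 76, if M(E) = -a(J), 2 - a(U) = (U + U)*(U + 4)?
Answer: -78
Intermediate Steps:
c(R) = -1 (c(R) = 3 - 1*4 = 3 - 4 = -1)
J = 0
a(U) = 2 - 2*U*(4 + U) (a(U) = 2 - (U + U)*(U + 4) = 2 - 2*U*(4 + U))
M(E) = -2 (M(E) = -(2 - 8*0 - 2*0**2) = -(2 + 0 - 2*0) = -(2 + 0 + 0) = -1*2 = -2)
M(c(0)) - 76 = -2 - 76 = -78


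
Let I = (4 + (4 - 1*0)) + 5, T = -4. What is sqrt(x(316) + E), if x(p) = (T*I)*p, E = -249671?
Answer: 3*I*sqrt(29567) ≈ 515.85*I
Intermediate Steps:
I = 13 (I = (4 + (4 + 0)) + 5 = (4 + 4) + 5 = 8 + 5 = 13)
x(p) = -52*p (x(p) = (-4*13)*p = -52*p)
sqrt(x(316) + E) = sqrt(-52*316 - 249671) = sqrt(-16432 - 249671) = sqrt(-266103) = 3*I*sqrt(29567)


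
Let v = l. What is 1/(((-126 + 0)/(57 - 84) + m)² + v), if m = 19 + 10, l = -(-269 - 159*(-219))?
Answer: -9/300767 ≈ -2.9923e-5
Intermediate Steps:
l = -34552 (l = -(-269 + 34821) = -1*34552 = -34552)
m = 29
v = -34552
1/(((-126 + 0)/(57 - 84) + m)² + v) = 1/(((-126 + 0)/(57 - 84) + 29)² - 34552) = 1/((-126/(-27) + 29)² - 34552) = 1/((-126*(-1/27) + 29)² - 34552) = 1/((14/3 + 29)² - 34552) = 1/((101/3)² - 34552) = 1/(10201/9 - 34552) = 1/(-300767/9) = -9/300767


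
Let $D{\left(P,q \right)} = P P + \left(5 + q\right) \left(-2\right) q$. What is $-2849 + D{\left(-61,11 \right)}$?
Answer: $520$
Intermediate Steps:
$D{\left(P,q \right)} = P^{2} + q \left(-10 - 2 q\right)$ ($D{\left(P,q \right)} = P^{2} + \left(-10 - 2 q\right) q = P^{2} + q \left(-10 - 2 q\right)$)
$-2849 + D{\left(-61,11 \right)} = -2849 - \left(110 - 3721 + 242\right) = -2849 - -3369 = -2849 + 3369 = 520$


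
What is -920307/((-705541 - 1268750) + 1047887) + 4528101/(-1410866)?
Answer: -1448210511471/653515952932 ≈ -2.2160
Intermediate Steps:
-920307/((-705541 - 1268750) + 1047887) + 4528101/(-1410866) = -920307/(-1974291 + 1047887) + 4528101*(-1/1410866) = -920307/(-926404) - 4528101/1410866 = -920307*(-1/926404) - 4528101/1410866 = 920307/926404 - 4528101/1410866 = -1448210511471/653515952932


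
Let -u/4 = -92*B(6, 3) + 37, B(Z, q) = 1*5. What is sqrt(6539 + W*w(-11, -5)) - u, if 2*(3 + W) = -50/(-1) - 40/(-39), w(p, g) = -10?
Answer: -1692 + sqrt(9603399)/39 ≈ -1612.5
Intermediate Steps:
B(Z, q) = 5
W = 878/39 (W = -3 + (-50/(-1) - 40/(-39))/2 = -3 + (-50*(-1) - 40*(-1/39))/2 = -3 + (50 + 40/39)/2 = -3 + (1/2)*(1990/39) = -3 + 995/39 = 878/39 ≈ 22.513)
u = 1692 (u = -4*(-92*5 + 37) = -4*(-460 + 37) = -4*(-423) = 1692)
sqrt(6539 + W*w(-11, -5)) - u = sqrt(6539 + (878/39)*(-10)) - 1*1692 = sqrt(6539 - 8780/39) - 1692 = sqrt(246241/39) - 1692 = sqrt(9603399)/39 - 1692 = -1692 + sqrt(9603399)/39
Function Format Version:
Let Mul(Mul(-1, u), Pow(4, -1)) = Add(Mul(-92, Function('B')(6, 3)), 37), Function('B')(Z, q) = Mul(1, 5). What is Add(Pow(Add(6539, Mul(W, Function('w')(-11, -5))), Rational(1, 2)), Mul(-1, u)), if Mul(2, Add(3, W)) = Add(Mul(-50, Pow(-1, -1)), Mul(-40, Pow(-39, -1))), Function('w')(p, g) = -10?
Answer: Add(-1692, Mul(Rational(1, 39), Pow(9603399, Rational(1, 2)))) ≈ -1612.5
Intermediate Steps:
Function('B')(Z, q) = 5
W = Rational(878, 39) (W = Add(-3, Mul(Rational(1, 2), Add(Mul(-50, Pow(-1, -1)), Mul(-40, Pow(-39, -1))))) = Add(-3, Mul(Rational(1, 2), Add(Mul(-50, -1), Mul(-40, Rational(-1, 39))))) = Add(-3, Mul(Rational(1, 2), Add(50, Rational(40, 39)))) = Add(-3, Mul(Rational(1, 2), Rational(1990, 39))) = Add(-3, Rational(995, 39)) = Rational(878, 39) ≈ 22.513)
u = 1692 (u = Mul(-4, Add(Mul(-92, 5), 37)) = Mul(-4, Add(-460, 37)) = Mul(-4, -423) = 1692)
Add(Pow(Add(6539, Mul(W, Function('w')(-11, -5))), Rational(1, 2)), Mul(-1, u)) = Add(Pow(Add(6539, Mul(Rational(878, 39), -10)), Rational(1, 2)), Mul(-1, 1692)) = Add(Pow(Add(6539, Rational(-8780, 39)), Rational(1, 2)), -1692) = Add(Pow(Rational(246241, 39), Rational(1, 2)), -1692) = Add(Mul(Rational(1, 39), Pow(9603399, Rational(1, 2))), -1692) = Add(-1692, Mul(Rational(1, 39), Pow(9603399, Rational(1, 2))))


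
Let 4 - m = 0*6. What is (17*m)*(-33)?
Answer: -2244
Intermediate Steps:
m = 4 (m = 4 - 0*6 = 4 - 1*0 = 4 + 0 = 4)
(17*m)*(-33) = (17*4)*(-33) = 68*(-33) = -2244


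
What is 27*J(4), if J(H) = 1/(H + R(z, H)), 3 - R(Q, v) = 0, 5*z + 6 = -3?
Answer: 27/7 ≈ 3.8571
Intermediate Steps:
z = -9/5 (z = -6/5 + (⅕)*(-3) = -6/5 - ⅗ = -9/5 ≈ -1.8000)
R(Q, v) = 3 (R(Q, v) = 3 - 1*0 = 3 + 0 = 3)
J(H) = 1/(3 + H) (J(H) = 1/(H + 3) = 1/(3 + H))
27*J(4) = 27/(3 + 4) = 27/7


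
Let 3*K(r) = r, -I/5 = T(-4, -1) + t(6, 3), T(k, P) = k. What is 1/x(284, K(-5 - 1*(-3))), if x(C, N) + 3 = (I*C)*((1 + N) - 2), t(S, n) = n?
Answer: -3/7109 ≈ -0.00042200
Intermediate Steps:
I = 5 (I = -5*(-4 + 3) = -5*(-1) = 5)
K(r) = r/3
x(C, N) = -3 + 5*C*(-1 + N) (x(C, N) = -3 + (5*C)*((1 + N) - 2) = -3 + (5*C)*(-1 + N) = -3 + 5*C*(-1 + N))
1/x(284, K(-5 - 1*(-3))) = 1/(-3 - 5*284 + 5*284*((-5 - 1*(-3))/3)) = 1/(-3 - 1420 + 5*284*((-5 + 3)/3)) = 1/(-3 - 1420 + 5*284*((⅓)*(-2))) = 1/(-3 - 1420 + 5*284*(-⅔)) = 1/(-3 - 1420 - 2840/3) = 1/(-7109/3) = -3/7109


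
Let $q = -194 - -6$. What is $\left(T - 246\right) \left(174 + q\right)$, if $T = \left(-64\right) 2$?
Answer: $5236$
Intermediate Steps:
$q = -188$ ($q = -194 + 6 = -188$)
$T = -128$
$\left(T - 246\right) \left(174 + q\right) = \left(-128 - 246\right) \left(174 - 188\right) = \left(-374\right) \left(-14\right) = 5236$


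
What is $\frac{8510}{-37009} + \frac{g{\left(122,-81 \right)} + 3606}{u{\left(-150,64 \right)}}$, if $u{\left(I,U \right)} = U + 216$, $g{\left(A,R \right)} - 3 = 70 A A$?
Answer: $\frac{5527159943}{1480360} \approx 3733.7$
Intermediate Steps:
$g{\left(A,R \right)} = 3 + 70 A^{2}$ ($g{\left(A,R \right)} = 3 + 70 A A = 3 + 70 A^{2}$)
$u{\left(I,U \right)} = 216 + U$
$\frac{8510}{-37009} + \frac{g{\left(122,-81 \right)} + 3606}{u{\left(-150,64 \right)}} = \frac{8510}{-37009} + \frac{\left(3 + 70 \cdot 122^{2}\right) + 3606}{216 + 64} = 8510 \left(- \frac{1}{37009}\right) + \frac{\left(3 + 70 \cdot 14884\right) + 3606}{280} = - \frac{8510}{37009} + \left(\left(3 + 1041880\right) + 3606\right) \frac{1}{280} = - \frac{8510}{37009} + \left(1041883 + 3606\right) \frac{1}{280} = - \frac{8510}{37009} + 1045489 \cdot \frac{1}{280} = - \frac{8510}{37009} + \frac{1045489}{280} = \frac{5527159943}{1480360}$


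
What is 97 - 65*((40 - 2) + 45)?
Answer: -5298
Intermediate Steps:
97 - 65*((40 - 2) + 45) = 97 - 65*(38 + 45) = 97 - 65*83 = 97 - 5395 = -5298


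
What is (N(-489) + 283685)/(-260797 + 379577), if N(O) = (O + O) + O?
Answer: 141109/59390 ≈ 2.3760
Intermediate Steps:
N(O) = 3*O (N(O) = 2*O + O = 3*O)
(N(-489) + 283685)/(-260797 + 379577) = (3*(-489) + 283685)/(-260797 + 379577) = (-1467 + 283685)/118780 = 282218*(1/118780) = 141109/59390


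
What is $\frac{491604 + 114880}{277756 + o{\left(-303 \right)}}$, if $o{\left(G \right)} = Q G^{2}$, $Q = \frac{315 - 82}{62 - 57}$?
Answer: $\frac{3032420}{22780277} \approx 0.13312$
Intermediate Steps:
$Q = \frac{233}{5} \approx 46.6$
$o{\left(G \right)} = \frac{233 G^{2}}{5}$
$\frac{491604 + 114880}{277756 + o{\left(-303 \right)}} = \frac{491604 + 114880}{277756 + \frac{233 \left(-303\right)^{2}}{5}} = \frac{606484}{277756 + \frac{233}{5} \cdot 91809} = \frac{606484}{277756 + \frac{21391497}{5}} = \frac{606484}{\frac{22780277}{5}} = 606484 \cdot \frac{5}{22780277} = \frac{3032420}{22780277}$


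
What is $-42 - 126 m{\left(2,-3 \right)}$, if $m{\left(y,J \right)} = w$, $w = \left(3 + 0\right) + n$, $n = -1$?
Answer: $-294$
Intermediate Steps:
$w = 2$ ($w = \left(3 + 0\right) - 1 = 3 - 1 = 2$)
$m{\left(y,J \right)} = 2$
$-42 - 126 m{\left(2,-3 \right)} = -42 - 252 = -294$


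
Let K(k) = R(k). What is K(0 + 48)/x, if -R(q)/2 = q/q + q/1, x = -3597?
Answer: 98/3597 ≈ 0.027245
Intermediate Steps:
R(q) = -2 - 2*q (R(q) = -2*(q/q + q/1) = -2*(1 + q*1) = -2*(1 + q) = -2 - 2*q)
K(k) = -2 - 2*k
K(0 + 48)/x = (-2 - 2*(0 + 48))/(-3597) = (-2 - 2*48)*(-1/3597) = (-2 - 96)*(-1/3597) = -98*(-1/3597) = 98/3597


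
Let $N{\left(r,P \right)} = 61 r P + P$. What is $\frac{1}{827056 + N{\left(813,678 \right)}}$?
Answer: $\frac{1}{34451788} \approx 2.9026 \cdot 10^{-8}$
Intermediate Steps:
$N{\left(r,P \right)} = P + 61 P r$ ($N{\left(r,P \right)} = 61 P r + P = P + 61 P r$)
$\frac{1}{827056 + N{\left(813,678 \right)}} = \frac{1}{827056 + 678 \left(1 + 61 \cdot 813\right)} = \frac{1}{827056 + 678 \left(1 + 49593\right)} = \frac{1}{827056 + 678 \cdot 49594} = \frac{1}{827056 + 33624732} = \frac{1}{34451788}$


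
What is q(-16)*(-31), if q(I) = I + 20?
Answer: -124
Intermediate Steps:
q(I) = 20 + I
q(-16)*(-31) = (20 - 16)*(-31) = 4*(-31) = -124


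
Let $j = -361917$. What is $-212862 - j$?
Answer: $149055$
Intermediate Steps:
$-212862 - j = -212862 - -361917 = -212862 + 361917 = 149055$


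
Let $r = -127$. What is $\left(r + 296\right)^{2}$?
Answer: $28561$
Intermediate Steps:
$\left(r + 296\right)^{2} = \left(-127 + 296\right)^{2} = 169^{2} = 28561$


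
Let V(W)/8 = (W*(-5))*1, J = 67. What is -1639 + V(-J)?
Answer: 1041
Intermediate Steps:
V(W) = -40*W (V(W) = 8*((W*(-5))*1) = 8*(-5*W*1) = 8*(-5*W) = -40*W)
-1639 + V(-J) = -1639 - (-40)*67 = -1639 - 40*(-67) = -1639 + 2680 = 1041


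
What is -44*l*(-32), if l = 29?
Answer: 40832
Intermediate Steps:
-44*l*(-32) = -44*29*(-32) = -1276*(-32) = 40832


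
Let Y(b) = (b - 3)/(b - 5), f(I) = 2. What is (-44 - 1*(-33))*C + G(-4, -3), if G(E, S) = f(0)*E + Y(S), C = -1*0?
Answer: -29/4 ≈ -7.2500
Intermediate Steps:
C = 0
Y(b) = (-3 + b)/(-5 + b)
G(E, S) = 2*E + (-3 + S)/(-5 + S)
(-44 - 1*(-33))*C + G(-4, -3) = (-44 - 1*(-33))*0 + (-3 - 3 + 2*(-4)*(-5 - 3))/(-5 - 3) = (-44 + 33)*0 + (-3 - 3 + 2*(-4)*(-8))/(-8) = -11*0 - (-3 - 3 + 64)/8 = 0 - ⅛*58 = 0 - 29/4 = -29/4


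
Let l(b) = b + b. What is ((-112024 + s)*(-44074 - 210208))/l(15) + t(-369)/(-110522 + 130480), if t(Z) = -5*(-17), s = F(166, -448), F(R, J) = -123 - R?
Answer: 16764235294217/17610 ≈ 9.5197e+8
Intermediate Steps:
s = -289 (s = -123 - 1*166 = -123 - 166 = -289)
t(Z) = 85
l(b) = 2*b
((-112024 + s)*(-44074 - 210208))/l(15) + t(-369)/(-110522 + 130480) = ((-112024 - 289)*(-44074 - 210208))/((2*15)) + 85/(-110522 + 130480) = -112313*(-254282)/30 + 85/19958 = 28559174266*(1/30) + 85*(1/19958) = 14279587133/15 + 5/1174 = 16764235294217/17610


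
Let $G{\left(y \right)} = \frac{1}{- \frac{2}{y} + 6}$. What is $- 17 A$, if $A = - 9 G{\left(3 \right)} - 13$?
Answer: $\frac{3995}{16} \approx 249.69$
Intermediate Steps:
$G{\left(y \right)} = \frac{1}{6 - \frac{2}{y}}$
$A = - \frac{235}{16}$ ($A = - 9 \cdot \frac{1}{2} \cdot 3 \frac{1}{-1 + 3 \cdot 3} - 13 = - 9 \cdot \frac{1}{2} \cdot 3 \frac{1}{-1 + 9} - 13 = - 9 \cdot \frac{1}{2} \cdot 3 \cdot \frac{1}{8} - 13 = \left(-9\right) \frac{3}{16} - 13 = - \frac{27}{16} - 13 = - \frac{235}{16} \approx -14.688$)
$- 17 A = \left(-17\right) \left(- \frac{235}{16}\right) = \frac{3995}{16}$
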